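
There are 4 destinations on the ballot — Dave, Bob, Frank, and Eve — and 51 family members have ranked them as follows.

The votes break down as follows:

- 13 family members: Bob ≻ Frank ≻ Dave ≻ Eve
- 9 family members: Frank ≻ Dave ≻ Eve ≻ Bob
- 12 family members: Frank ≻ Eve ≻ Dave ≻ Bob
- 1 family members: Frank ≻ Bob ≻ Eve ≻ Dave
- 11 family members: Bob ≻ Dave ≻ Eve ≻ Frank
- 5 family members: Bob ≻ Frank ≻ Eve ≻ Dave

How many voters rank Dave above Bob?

Ballots ranking Dave above Bob: 9+12 = 21.
Ballots ranking Bob above Dave: 13+1+11+5 = 30.
So 21 of 51 voters prefer Dave to Bob.

21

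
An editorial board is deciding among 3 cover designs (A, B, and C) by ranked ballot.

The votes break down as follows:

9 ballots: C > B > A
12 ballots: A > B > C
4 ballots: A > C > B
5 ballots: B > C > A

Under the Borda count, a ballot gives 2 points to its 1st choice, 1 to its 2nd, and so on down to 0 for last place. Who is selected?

A

Borda scores:
  A: 9·0 + 12·2 + 4·2 + 5·0 = 32
  B: 9·1 + 12·1 + 4·0 + 5·2 = 31
  C: 9·2 + 12·0 + 4·1 + 5·1 = 27
A has the highest total.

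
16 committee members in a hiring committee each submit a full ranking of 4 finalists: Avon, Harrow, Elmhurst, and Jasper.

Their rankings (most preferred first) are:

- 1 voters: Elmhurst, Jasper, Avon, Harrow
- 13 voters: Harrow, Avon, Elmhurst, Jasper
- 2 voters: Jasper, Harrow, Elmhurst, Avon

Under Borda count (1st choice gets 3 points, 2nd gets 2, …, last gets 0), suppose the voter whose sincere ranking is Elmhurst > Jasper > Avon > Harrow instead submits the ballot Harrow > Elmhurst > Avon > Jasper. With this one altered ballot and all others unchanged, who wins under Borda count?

Harrow

Borda totals with the altered ballot: Avon 27, Harrow 46, Elmhurst 17, Jasper 6.
The winner is unchanged: still Harrow.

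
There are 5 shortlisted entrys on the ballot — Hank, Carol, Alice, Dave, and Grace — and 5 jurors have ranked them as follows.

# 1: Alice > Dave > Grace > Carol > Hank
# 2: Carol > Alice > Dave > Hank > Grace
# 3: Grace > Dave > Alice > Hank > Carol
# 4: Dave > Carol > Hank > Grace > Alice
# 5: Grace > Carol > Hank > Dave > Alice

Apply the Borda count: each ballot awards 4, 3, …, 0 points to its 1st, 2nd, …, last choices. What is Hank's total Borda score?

6

Borda scores:
  Hank: 0 + 1 + 1 + 2 + 2 = 6
  Carol: 1 + 4 + 0 + 3 + 3 = 11
  Alice: 4 + 3 + 2 + 0 + 0 = 9
  Dave: 3 + 2 + 3 + 4 + 1 = 13
  Grace: 2 + 0 + 4 + 1 + 4 = 11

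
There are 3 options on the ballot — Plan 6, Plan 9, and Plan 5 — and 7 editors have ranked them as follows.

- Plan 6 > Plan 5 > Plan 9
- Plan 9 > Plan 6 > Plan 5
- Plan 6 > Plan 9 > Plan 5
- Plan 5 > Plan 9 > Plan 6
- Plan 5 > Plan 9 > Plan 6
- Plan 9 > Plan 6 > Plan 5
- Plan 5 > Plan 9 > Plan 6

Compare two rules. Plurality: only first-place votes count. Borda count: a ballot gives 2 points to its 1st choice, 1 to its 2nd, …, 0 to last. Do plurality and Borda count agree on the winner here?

Plurality first-place counts: Plan 6 2, Plan 9 2, Plan 5 3 → Plan 5.
Borda totals: Plan 6 6, Plan 9 8, Plan 5 7 → Plan 9.
The two rules disagree: plurality picks Plan 5, Borda picks Plan 9.

No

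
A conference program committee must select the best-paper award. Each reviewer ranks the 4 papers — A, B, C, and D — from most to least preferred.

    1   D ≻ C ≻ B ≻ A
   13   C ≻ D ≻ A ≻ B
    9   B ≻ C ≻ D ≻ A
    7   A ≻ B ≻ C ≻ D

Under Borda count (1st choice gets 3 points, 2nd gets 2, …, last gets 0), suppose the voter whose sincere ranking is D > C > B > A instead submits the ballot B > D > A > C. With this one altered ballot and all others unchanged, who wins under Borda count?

Borda totals with the altered ballot: A 35, B 44, C 64, D 37.
The winner is unchanged: still C.

C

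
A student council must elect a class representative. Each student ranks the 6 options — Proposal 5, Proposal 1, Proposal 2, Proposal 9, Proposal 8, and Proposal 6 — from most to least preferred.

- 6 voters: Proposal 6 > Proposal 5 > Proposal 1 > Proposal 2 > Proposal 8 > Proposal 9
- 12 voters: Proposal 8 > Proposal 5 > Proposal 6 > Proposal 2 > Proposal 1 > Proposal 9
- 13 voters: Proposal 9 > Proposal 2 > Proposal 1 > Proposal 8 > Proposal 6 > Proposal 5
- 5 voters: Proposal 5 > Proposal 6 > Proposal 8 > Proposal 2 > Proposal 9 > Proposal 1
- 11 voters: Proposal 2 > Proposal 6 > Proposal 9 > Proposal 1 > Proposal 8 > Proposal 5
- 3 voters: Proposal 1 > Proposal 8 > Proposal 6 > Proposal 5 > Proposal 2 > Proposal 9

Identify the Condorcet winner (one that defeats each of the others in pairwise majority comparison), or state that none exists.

None — there is no Condorcet winner

Head-to-head results (50 voters total):
Proposal 5 vs Proposal 1: Proposal 1 wins 27–23.
Proposal 5 vs Proposal 2: Proposal 5 wins 26–24.
Proposal 5 vs Proposal 9: Proposal 5 wins 26–24.
Proposal 5 vs Proposal 8: Proposal 8 wins 39–11.
Proposal 5 vs Proposal 6: Proposal 6 wins 33–17.
Proposal 1 vs Proposal 2: Proposal 2 wins 41–9.
Proposal 1 vs Proposal 9: Proposal 9 wins 29–21.
Proposal 1 vs Proposal 8: Proposal 1 wins 33–17.
Proposal 1 vs Proposal 6: Proposal 6 wins 34–16.
Proposal 2 vs Proposal 9: Proposal 2 wins 37–13.
Proposal 2 vs Proposal 8: Proposal 2 wins 30–20.
Proposal 2 vs Proposal 6: Proposal 6 wins 26–24.
Proposal 9 vs Proposal 8: Proposal 8 wins 26–24.
Proposal 9 vs Proposal 6: Proposal 6 wins 37–13.
Proposal 8 vs Proposal 6: Proposal 8 wins 28–22.
No candidate beats all others: Proposal 5 beats Proposal 2 beats Proposal 1 beats Proposal 5, a majority cycle.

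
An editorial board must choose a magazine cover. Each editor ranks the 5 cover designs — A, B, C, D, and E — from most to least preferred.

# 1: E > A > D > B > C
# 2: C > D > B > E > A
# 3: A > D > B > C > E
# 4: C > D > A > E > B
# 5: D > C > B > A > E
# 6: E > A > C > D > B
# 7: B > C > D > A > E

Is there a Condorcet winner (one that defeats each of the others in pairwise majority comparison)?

Yes

Head-to-head results (7 voters total):
A vs B: A wins 4–3.
A vs C: C wins 4–3.
A vs D: D wins 4–3.
A vs E: A wins 4–3.
B vs C: C wins 4–3.
B vs D: D wins 6–1.
B vs E: B wins 4–3.
C vs D: C wins 4–3.
C vs E: C wins 5–2.
D vs E: D wins 5–2.
C beats each rival — A (4–3), B (4–3), D (4–3), E (5–2) — so C is the Condorcet winner.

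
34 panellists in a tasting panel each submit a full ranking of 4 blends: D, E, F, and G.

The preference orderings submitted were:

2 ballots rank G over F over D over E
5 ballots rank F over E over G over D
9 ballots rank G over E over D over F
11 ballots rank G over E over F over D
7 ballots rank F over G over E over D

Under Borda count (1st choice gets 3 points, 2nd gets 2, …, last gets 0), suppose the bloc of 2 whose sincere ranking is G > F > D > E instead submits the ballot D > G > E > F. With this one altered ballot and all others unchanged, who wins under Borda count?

Borda totals with the altered ballot: D 15, E 59, F 47, G 83.
The winner is unchanged: still G.

G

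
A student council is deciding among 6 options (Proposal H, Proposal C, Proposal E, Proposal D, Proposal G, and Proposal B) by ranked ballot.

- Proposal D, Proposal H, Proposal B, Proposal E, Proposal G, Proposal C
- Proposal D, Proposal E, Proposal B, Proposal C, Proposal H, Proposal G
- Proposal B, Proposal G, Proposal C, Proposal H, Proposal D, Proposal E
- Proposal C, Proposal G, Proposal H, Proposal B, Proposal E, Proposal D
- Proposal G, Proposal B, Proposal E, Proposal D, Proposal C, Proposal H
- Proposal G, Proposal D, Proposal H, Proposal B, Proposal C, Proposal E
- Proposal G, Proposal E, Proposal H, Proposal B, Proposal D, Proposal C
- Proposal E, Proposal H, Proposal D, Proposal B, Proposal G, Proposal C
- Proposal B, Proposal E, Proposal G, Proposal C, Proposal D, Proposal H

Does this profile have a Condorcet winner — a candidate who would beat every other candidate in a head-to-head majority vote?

No

Head-to-head results (9 voters total):
Proposal H vs Proposal C: Proposal C wins 5–4.
Proposal H vs Proposal E: Proposal E wins 5–4.
Proposal H vs Proposal D: Proposal D wins 5–4.
Proposal H vs Proposal G: Proposal G wins 6–3.
Proposal H vs Proposal B: Proposal H wins 5–4.
Proposal C vs Proposal E: Proposal E wins 6–3.
Proposal C vs Proposal D: Proposal D wins 6–3.
Proposal C vs Proposal G: Proposal G wins 7–2.
Proposal C vs Proposal B: Proposal B wins 8–1.
Proposal E vs Proposal D: Proposal E wins 5–4.
Proposal E vs Proposal G: Proposal G wins 5–4.
Proposal E vs Proposal B: Proposal B wins 6–3.
Proposal D vs Proposal G: Proposal G wins 6–3.
Proposal D vs Proposal B: Proposal B wins 5–4.
Proposal G vs Proposal B: Proposal B wins 5–4.
No candidate beats all others: Proposal H beats Proposal B beats Proposal C beats Proposal H, a majority cycle.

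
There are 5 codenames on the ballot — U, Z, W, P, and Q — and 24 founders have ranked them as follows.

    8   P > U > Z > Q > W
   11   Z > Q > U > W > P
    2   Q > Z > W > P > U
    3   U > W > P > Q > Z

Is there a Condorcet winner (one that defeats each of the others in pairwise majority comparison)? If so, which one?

Z

Head-to-head results (24 voters total):
U vs Z: Z wins 13–11.
U vs W: U wins 22–2.
U vs P: U wins 14–10.
U vs Q: Q wins 13–11.
Z vs W: Z wins 21–3.
Z vs P: Z wins 13–11.
Z vs Q: Z wins 19–5.
W vs P: W wins 16–8.
W vs Q: Q wins 21–3.
P vs Q: Q wins 13–11.
Z beats each rival — U (13–11), W (21–3), P (13–11), Q (19–5) — so Z is the Condorcet winner.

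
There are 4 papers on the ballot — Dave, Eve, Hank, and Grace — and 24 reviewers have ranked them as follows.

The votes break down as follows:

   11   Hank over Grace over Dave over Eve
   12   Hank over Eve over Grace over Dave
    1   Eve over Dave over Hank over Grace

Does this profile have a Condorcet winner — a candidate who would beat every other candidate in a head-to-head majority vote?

Yes

Head-to-head results (24 voters total):
Dave vs Eve: Eve wins 13–11.
Dave vs Hank: Hank wins 23–1.
Dave vs Grace: Grace wins 23–1.
Eve vs Hank: Hank wins 23–1.
Eve vs Grace: Eve wins 13–11.
Hank vs Grace: Hank wins 24–0.
Hank beats each rival — Dave (23–1), Eve (23–1), Grace (24–0) — so Hank is the Condorcet winner.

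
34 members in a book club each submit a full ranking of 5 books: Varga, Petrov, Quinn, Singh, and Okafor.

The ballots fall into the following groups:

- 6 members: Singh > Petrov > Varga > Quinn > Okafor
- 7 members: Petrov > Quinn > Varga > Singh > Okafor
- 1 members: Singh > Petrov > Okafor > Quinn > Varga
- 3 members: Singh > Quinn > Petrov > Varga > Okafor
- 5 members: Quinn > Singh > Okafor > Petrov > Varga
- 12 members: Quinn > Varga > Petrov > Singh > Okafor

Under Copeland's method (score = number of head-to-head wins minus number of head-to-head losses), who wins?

Quinn

Pairwise results:
  Varga vs Petrov: Petrov wins 22–12.
  Varga vs Quinn: Quinn wins 28–6.
  Varga vs Singh: Varga wins 19–15.
  Varga vs Okafor: Varga wins 28–6.
  Petrov vs Quinn: Quinn wins 20–14.
  Petrov vs Singh: Petrov wins 19–15.
  Petrov vs Okafor: Petrov wins 29–5.
  Quinn vs Singh: Quinn wins 24–10.
  Quinn vs Okafor: Quinn wins 33–1.
  Singh vs Okafor: Singh wins 34–0.
Copeland scores (wins − losses):
  Varga: 2 − 2 = 0
  Petrov: 3 − 1 = 2
  Quinn: 4 − 0 = 4
  Singh: 1 − 3 = -2
  Okafor: 0 − 4 = -4
Quinn has the best Copeland score.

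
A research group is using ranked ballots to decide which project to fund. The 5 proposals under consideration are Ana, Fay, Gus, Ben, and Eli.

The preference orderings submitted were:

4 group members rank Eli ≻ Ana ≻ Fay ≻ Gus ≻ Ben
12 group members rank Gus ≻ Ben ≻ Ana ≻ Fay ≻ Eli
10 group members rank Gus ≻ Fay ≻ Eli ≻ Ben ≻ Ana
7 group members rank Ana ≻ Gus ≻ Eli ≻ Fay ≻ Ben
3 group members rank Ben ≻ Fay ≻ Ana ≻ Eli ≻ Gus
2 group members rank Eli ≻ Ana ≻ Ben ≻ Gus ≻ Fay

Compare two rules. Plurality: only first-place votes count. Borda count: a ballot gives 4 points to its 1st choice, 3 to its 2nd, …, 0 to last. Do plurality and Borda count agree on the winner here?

Yes

Plurality first-place counts: Ana 7, Fay 0, Gus 22, Ben 3, Eli 6 → Gus.
Borda totals: Ana 76, Fay 66, Gus 115, Ben 62, Eli 61 → Gus.
The two rules agree on Gus.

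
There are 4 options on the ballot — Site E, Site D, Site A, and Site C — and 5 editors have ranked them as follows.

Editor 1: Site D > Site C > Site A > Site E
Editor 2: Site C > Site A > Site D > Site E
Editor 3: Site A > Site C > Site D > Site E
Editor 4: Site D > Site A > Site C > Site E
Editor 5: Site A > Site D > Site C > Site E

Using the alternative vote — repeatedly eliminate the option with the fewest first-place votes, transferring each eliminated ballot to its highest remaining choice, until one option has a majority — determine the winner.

Site A

Round 1: Site D 2, Site A 2, Site C 1, Site E 0. Site E has the fewest and is eliminated.
Round 2: Site D 2, Site A 2, Site C 1. Site C has the fewest and is eliminated.
Round 3: Site A 3, Site D 2. Site A has a majority.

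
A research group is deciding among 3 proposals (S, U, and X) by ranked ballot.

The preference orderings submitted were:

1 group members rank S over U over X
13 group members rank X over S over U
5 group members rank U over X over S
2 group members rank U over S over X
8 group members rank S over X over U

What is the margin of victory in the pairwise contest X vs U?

Ballots ranking X above U: 13+8 = 21.
Ballots ranking U above X: 1+5+2 = 8.
X wins 21–8, a margin of 13.

13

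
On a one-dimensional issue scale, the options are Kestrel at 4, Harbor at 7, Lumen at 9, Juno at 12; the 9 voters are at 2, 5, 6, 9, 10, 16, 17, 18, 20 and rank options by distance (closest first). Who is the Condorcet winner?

Lumen

With single-peaked preferences on a line, the Condorcet winner is the candidate closest to the median voter.
The median voter (position 10) is closest to Lumen at 9.
Check: Lumen vs Kestrel — voters closer to Lumen: 6 of 9.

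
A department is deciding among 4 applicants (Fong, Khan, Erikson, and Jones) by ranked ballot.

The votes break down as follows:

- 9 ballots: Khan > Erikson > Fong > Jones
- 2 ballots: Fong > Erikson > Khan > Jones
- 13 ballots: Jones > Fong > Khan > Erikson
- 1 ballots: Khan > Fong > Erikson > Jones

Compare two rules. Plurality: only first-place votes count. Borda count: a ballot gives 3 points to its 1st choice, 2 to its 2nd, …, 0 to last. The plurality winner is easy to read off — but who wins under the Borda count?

Plurality first-place counts: Fong 2, Khan 10, Erikson 0, Jones 13 → Jones.
Borda totals: Fong 43, Khan 45, Erikson 23, Jones 39 → Khan.

Khan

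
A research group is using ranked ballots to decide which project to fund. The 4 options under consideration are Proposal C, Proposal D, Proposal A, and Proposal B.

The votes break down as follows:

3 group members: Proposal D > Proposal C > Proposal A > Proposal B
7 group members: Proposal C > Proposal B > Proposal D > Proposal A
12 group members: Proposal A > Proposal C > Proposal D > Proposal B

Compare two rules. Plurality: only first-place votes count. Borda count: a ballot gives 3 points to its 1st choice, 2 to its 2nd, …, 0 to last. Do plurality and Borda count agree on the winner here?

No

Plurality first-place counts: Proposal C 7, Proposal D 3, Proposal A 12, Proposal B 0 → Proposal A.
Borda totals: Proposal C 51, Proposal D 28, Proposal A 39, Proposal B 14 → Proposal C.
The two rules disagree: plurality picks Proposal A, Borda picks Proposal C.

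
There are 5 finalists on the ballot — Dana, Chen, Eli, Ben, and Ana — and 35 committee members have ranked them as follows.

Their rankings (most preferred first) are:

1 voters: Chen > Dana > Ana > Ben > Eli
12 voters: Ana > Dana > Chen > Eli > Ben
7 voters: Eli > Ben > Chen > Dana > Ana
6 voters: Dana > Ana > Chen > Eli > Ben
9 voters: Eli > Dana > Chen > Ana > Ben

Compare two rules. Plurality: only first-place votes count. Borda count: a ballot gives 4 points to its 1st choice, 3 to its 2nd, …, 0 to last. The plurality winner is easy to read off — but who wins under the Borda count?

Dana

Plurality first-place counts: Dana 6, Chen 1, Eli 16, Ben 0, Ana 12 → Eli.
Borda totals: Dana 97, Chen 72, Eli 82, Ben 22, Ana 77 → Dana.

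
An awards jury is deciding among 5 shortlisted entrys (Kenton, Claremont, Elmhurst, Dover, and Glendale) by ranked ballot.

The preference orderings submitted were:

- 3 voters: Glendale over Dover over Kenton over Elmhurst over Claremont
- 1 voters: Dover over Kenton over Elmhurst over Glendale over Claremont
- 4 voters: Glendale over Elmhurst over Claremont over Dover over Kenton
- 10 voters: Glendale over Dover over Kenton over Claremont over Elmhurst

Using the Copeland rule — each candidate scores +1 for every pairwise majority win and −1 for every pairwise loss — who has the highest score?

Glendale

Pairwise results:
  Kenton vs Claremont: Kenton wins 14–4.
  Kenton vs Elmhurst: Kenton wins 14–4.
  Kenton vs Dover: Dover wins 18–0.
  Kenton vs Glendale: Glendale wins 17–1.
  Claremont vs Elmhurst: Claremont wins 10–8.
  Claremont vs Dover: Dover wins 14–4.
  Claremont vs Glendale: Glendale wins 18–0.
  Elmhurst vs Dover: Dover wins 14–4.
  Elmhurst vs Glendale: Glendale wins 17–1.
  Dover vs Glendale: Glendale wins 17–1.
Copeland scores (wins − losses):
  Kenton: 2 − 2 = 0
  Claremont: 1 − 3 = -2
  Elmhurst: 0 − 4 = -4
  Dover: 3 − 1 = 2
  Glendale: 4 − 0 = 4
Glendale has the best Copeland score.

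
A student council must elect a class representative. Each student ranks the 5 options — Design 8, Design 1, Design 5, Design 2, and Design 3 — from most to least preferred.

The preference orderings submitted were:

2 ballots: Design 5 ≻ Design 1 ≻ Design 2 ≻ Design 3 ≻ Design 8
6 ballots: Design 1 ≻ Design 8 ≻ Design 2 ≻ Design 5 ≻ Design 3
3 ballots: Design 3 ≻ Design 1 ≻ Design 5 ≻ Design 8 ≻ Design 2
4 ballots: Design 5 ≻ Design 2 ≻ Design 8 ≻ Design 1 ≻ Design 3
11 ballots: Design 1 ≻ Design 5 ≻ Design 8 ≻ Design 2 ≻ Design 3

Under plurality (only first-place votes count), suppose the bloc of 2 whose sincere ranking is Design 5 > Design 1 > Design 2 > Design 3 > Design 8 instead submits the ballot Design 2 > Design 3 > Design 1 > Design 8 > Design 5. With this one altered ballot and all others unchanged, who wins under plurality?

Design 1

First-place totals with the altered ballot: Design 8 0, Design 1 17, Design 5 4, Design 2 2, Design 3 3.
The winner is unchanged: still Design 1.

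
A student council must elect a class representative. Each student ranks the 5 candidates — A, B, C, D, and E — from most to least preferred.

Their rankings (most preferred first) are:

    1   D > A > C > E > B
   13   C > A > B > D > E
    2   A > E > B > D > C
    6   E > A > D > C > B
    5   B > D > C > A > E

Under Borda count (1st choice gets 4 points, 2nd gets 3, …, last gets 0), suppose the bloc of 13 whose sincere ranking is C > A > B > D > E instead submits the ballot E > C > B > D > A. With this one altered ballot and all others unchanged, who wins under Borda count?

E

Borda totals with the altered ballot: A 34, B 50, C 57, D 46, E 83.
The switch changes the winner from A to E.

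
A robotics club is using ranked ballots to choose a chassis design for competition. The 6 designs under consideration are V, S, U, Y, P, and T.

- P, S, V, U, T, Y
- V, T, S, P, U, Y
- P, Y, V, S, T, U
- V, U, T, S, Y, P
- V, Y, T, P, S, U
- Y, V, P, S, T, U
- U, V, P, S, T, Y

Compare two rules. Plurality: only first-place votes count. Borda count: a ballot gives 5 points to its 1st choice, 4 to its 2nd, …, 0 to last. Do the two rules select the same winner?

Plurality first-place counts: V 3, S 0, U 1, Y 1, P 2, T 0 → V.
Borda totals: V 29, S 16, U 12, Y 14, P 20, T 14 → V.
The two rules agree on V.

Yes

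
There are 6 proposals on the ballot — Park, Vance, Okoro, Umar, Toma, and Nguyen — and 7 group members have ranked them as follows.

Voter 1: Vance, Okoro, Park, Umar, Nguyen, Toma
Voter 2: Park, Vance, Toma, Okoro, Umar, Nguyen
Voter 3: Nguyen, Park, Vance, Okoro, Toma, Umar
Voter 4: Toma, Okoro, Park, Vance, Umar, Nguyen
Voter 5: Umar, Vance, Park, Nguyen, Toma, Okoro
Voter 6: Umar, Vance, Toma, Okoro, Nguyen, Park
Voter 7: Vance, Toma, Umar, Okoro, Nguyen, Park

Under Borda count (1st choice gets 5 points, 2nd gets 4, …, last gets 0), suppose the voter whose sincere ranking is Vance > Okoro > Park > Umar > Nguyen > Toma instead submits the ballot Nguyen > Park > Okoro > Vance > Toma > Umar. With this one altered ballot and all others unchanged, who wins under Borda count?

Vance

Borda totals with the altered ballot: Park 19, Vance 24, Okoro 15, Umar 15, Toma 18, Nguyen 14.
The winner is unchanged: still Vance.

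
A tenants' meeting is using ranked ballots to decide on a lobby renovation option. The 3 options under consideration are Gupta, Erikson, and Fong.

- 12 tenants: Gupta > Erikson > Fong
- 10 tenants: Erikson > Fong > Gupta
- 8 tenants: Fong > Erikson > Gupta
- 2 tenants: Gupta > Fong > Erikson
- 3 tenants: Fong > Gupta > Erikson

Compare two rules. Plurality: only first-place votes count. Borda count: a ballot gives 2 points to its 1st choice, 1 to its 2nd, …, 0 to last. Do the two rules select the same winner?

No

Plurality first-place counts: Gupta 14, Erikson 10, Fong 11 → Gupta.
Borda totals: Gupta 31, Erikson 40, Fong 34 → Erikson.
The two rules disagree: plurality picks Gupta, Borda picks Erikson.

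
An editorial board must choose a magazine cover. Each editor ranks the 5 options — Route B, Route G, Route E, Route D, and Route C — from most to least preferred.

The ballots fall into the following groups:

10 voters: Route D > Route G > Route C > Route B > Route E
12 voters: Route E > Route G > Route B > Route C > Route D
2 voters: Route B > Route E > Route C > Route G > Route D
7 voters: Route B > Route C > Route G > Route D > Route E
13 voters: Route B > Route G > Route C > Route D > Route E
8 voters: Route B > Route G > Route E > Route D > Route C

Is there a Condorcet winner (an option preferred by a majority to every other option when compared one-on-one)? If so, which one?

Route B

Head-to-head results (52 voters total):
Route B vs Route G: Route B wins 30–22.
Route B vs Route E: Route B wins 40–12.
Route B vs Route D: Route B wins 42–10.
Route B vs Route C: Route B wins 42–10.
Route G vs Route E: Route G wins 38–14.
Route G vs Route D: Route G wins 42–10.
Route G vs Route C: Route G wins 43–9.
Route E vs Route D: Route D wins 30–22.
Route E vs Route C: Route C wins 30–22.
Route D vs Route C: Route C wins 34–18.
Route B beats each rival — Route G (30–22), Route E (40–12), Route D (42–10), Route C (42–10) — so Route B is the Condorcet winner.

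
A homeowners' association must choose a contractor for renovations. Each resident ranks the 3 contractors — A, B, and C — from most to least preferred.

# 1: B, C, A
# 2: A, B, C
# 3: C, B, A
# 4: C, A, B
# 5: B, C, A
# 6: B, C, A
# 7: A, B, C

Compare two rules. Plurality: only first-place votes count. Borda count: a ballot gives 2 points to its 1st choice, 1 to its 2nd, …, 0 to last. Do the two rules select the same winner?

Yes

Plurality first-place counts: A 2, B 3, C 2 → B.
Borda totals: A 5, B 9, C 7 → B.
The two rules agree on B.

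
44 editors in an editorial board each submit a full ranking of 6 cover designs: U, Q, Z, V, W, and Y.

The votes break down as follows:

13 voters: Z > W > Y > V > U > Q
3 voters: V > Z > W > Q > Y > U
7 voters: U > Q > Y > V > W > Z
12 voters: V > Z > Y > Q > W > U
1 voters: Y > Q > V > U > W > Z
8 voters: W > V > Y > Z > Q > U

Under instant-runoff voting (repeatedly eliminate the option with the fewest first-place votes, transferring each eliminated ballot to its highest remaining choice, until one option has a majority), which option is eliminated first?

Q

Round 1: V 15, Z 13, W 8, U 7, Y 1, Q 0. Q has the fewest and is eliminated.
Round 2: V 15, Z 13, W 8, U 7, Y 1. Y has the fewest and is eliminated.
Round 3: V 16, Z 13, W 8, U 7. U has the fewest and is eliminated.
Round 4: V 23, Z 13, W 8. V has a majority.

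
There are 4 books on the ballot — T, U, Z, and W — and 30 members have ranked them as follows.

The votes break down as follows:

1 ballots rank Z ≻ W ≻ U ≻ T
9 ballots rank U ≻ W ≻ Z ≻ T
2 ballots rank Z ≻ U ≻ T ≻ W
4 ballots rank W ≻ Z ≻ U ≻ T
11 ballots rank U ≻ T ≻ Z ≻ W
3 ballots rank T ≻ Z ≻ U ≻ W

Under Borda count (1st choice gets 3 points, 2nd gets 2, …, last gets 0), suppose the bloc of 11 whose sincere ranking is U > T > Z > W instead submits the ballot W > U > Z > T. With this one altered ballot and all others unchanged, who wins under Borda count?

Borda totals with the altered ballot: T 11, U 61, Z 43, W 65.
The switch changes the winner from U to W.

W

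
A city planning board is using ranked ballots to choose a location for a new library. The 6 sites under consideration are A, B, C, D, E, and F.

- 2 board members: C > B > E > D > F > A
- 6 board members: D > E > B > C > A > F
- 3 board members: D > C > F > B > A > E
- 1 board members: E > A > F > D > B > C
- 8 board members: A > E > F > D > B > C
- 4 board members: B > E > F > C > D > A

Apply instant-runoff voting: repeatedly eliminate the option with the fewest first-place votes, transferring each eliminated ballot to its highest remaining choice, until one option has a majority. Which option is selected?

Round 1: D 9, A 8, B 4, C 2, E 1, F 0. F has the fewest and is eliminated.
Round 2: D 9, A 8, B 4, C 2, E 1. E has the fewest and is eliminated.
Round 3: A 9, D 9, B 4, C 2. C has the fewest and is eliminated.
Round 4: A 9, D 9, B 6. B has the fewest and is eliminated.
Round 5: D 15, A 9. D has a majority.

D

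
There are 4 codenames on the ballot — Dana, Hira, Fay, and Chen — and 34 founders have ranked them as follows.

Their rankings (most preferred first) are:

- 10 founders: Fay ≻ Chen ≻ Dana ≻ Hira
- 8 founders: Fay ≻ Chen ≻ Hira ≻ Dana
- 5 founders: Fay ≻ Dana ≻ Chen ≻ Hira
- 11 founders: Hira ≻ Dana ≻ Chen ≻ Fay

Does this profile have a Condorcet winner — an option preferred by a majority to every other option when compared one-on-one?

Head-to-head results (34 voters total):
Dana vs Hira: Hira wins 19–15.
Dana vs Fay: Fay wins 23–11.
Dana vs Chen: Chen wins 18–16.
Hira vs Fay: Fay wins 23–11.
Hira vs Chen: Chen wins 23–11.
Fay vs Chen: Fay wins 23–11.
Fay beats each rival — Dana (23–11), Hira (23–11), Chen (23–11) — so Fay is the Condorcet winner.

Yes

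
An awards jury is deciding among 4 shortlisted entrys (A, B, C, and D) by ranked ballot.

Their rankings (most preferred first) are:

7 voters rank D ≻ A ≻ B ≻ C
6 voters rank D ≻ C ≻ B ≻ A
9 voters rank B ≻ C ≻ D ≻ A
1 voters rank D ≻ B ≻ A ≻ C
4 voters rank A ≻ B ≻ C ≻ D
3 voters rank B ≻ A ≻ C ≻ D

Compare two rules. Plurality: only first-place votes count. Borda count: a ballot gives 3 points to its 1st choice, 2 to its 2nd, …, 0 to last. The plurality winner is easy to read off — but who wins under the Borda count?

B

Plurality first-place counts: A 4, B 12, C 0, D 14 → D.
Borda totals: A 33, B 59, C 37, D 51 → B.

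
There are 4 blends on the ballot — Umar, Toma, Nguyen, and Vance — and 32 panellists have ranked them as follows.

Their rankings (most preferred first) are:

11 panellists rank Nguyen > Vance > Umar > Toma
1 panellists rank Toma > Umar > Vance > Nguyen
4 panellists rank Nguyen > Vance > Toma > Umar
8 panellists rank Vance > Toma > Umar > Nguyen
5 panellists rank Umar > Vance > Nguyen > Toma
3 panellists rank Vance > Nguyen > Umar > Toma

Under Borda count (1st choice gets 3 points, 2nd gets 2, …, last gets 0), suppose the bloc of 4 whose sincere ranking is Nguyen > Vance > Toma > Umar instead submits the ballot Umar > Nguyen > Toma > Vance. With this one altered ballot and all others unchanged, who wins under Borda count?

Vance

Borda totals with the altered ballot: Umar 51, Toma 23, Nguyen 52, Vance 66.
The winner is unchanged: still Vance.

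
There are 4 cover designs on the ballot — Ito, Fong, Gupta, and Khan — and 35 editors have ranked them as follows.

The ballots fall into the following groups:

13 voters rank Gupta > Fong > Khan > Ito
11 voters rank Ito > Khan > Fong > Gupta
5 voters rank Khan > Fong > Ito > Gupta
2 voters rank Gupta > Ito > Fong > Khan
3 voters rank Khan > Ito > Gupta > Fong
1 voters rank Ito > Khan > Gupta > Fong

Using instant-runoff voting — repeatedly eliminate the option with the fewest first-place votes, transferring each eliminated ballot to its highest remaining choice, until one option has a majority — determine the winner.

Round 1: Gupta 15, Ito 12, Khan 8, Fong 0. Fong has the fewest and is eliminated.
Round 2: Gupta 15, Ito 12, Khan 8. Khan has the fewest and is eliminated.
Round 3: Ito 20, Gupta 15. Ito has a majority.

Ito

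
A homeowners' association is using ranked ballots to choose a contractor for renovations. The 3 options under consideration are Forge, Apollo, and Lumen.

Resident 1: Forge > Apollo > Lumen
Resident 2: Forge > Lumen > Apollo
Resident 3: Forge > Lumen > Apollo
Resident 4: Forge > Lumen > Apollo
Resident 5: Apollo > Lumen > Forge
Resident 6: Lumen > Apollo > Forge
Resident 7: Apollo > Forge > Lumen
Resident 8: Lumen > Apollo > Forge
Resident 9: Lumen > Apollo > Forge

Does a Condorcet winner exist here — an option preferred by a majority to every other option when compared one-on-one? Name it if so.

No Condorcet winner

Head-to-head results (9 voters total):
Forge vs Apollo: Apollo wins 5–4.
Forge vs Lumen: Forge wins 5–4.
Apollo vs Lumen: Lumen wins 6–3.
No candidate beats all others: Forge beats Lumen beats Apollo beats Forge, a majority cycle.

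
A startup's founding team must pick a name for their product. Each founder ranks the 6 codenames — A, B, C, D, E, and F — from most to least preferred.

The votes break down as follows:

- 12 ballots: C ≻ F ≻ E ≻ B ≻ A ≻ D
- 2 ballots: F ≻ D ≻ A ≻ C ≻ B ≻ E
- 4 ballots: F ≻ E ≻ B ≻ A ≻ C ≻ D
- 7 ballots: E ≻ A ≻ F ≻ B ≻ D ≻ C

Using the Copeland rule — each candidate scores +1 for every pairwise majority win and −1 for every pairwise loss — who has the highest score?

F

Pairwise results:
  A vs B: B wins 16–9.
  A vs C: A wins 13–12.
  A vs D: A wins 23–2.
  A vs E: E wins 23–2.
  A vs F: F wins 18–7.
  B vs C: C wins 14–11.
  B vs D: B wins 23–2.
  B vs E: E wins 23–2.
  B vs F: F wins 25–0.
  C vs D: C wins 16–9.
  C vs E: C wins 14–11.
  C vs F: F wins 13–12.
  D vs E: E wins 23–2.
  D vs F: F wins 25–0.
  E vs F: F wins 18–7.
Copeland scores (wins − losses):
  A: 2 − 3 = -1
  B: 2 − 3 = -1
  C: 3 − 2 = 1
  D: 0 − 5 = -5
  E: 3 − 2 = 1
  F: 5 − 0 = 5
F has the best Copeland score.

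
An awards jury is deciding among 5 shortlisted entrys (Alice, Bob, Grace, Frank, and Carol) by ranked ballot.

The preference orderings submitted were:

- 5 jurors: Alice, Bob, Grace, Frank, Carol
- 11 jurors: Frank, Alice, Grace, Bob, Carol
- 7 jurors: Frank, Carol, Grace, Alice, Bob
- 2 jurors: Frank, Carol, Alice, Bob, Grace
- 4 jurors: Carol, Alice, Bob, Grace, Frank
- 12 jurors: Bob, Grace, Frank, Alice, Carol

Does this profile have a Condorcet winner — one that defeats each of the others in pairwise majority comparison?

Head-to-head results (41 voters total):
Alice vs Bob: Alice wins 29–12.
Alice vs Grace: Alice wins 22–19.
Alice vs Frank: Frank wins 32–9.
Alice vs Carol: Alice wins 28–13.
Bob vs Grace: Bob wins 23–18.
Bob vs Frank: Bob wins 21–20.
Bob vs Carol: Bob wins 28–13.
Grace vs Frank: Grace wins 21–20.
Grace vs Carol: Grace wins 28–13.
Frank vs Carol: Frank wins 37–4.
No candidate beats all others: Alice beats Bob beats Frank beats Alice, a majority cycle.

No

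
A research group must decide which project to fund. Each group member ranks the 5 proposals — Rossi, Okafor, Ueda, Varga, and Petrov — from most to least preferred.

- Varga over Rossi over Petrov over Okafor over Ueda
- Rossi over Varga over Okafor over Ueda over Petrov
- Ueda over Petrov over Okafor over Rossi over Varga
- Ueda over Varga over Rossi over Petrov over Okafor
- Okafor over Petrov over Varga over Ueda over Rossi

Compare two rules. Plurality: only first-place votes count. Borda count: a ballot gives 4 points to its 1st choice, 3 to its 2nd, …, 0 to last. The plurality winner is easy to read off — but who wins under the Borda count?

Plurality first-place counts: Rossi 1, Okafor 1, Ueda 2, Varga 1, Petrov 0 → Ueda.
Borda totals: Rossi 10, Okafor 9, Ueda 10, Varga 12, Petrov 9 → Varga.

Varga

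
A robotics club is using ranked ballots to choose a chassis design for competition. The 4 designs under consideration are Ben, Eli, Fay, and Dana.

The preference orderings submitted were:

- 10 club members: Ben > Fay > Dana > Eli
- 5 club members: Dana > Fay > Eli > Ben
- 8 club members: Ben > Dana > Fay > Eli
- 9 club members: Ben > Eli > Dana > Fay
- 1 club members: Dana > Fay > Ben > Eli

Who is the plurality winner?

First-place vote totals:
  Ben: 27
  Eli: 0
  Fay: 0
  Dana: 6
Ben has the most first-place votes.

Ben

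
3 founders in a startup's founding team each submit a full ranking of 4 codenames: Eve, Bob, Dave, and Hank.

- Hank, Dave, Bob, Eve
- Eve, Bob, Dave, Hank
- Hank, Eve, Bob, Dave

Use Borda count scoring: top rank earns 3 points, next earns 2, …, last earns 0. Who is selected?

Hank

Borda scores:
  Eve: 0 + 3 + 2 = 5
  Bob: 1 + 2 + 1 = 4
  Dave: 2 + 1 + 0 = 3
  Hank: 3 + 0 + 3 = 6
Hank has the highest total.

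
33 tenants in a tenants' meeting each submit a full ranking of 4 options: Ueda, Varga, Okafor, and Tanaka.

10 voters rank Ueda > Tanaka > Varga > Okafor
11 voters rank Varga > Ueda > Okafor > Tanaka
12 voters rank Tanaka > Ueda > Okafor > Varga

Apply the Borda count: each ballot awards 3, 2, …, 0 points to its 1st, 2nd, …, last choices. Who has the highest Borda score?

Borda scores:
  Ueda: 10·3 + 11·2 + 12·2 = 76
  Varga: 10·1 + 11·3 + 12·0 = 43
  Okafor: 10·0 + 11·1 + 12·1 = 23
  Tanaka: 10·2 + 11·0 + 12·3 = 56
Ueda has the highest total.

Ueda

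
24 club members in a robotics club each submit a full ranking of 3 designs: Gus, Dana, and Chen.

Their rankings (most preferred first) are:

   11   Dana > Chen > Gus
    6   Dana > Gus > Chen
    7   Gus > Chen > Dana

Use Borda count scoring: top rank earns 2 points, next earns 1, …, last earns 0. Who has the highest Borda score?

Dana

Borda scores:
  Gus: 11·0 + 6·1 + 7·2 = 20
  Dana: 11·2 + 6·2 + 7·0 = 34
  Chen: 11·1 + 6·0 + 7·1 = 18
Dana has the highest total.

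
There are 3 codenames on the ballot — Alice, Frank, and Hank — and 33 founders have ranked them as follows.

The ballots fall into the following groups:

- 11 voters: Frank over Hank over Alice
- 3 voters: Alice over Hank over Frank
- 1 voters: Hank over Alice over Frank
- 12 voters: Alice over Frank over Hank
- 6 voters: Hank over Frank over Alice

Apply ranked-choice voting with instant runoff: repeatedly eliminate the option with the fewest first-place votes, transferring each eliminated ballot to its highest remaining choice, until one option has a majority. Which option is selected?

Frank

Round 1: Alice 15, Frank 11, Hank 7. Hank has the fewest and is eliminated.
Round 2: Frank 17, Alice 16. Frank has a majority.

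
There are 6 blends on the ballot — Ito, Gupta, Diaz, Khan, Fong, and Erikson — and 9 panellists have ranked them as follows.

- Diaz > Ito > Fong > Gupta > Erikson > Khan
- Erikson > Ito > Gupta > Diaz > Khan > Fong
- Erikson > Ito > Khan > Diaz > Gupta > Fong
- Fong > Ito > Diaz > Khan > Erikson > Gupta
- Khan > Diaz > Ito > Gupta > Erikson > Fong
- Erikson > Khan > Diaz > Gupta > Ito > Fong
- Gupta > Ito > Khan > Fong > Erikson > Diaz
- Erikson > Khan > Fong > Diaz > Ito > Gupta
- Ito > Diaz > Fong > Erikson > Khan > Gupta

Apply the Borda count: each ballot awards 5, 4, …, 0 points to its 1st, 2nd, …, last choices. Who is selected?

Ito

Borda scores:
  Ito: 4 + 4 + 4 + 4 + 3 + 1 + 4 + 1 + 5 = 30
  Gupta: 2 + 3 + 1 + 0 + 2 + 2 + 5 + 0 + 0 = 15
  Diaz: 5 + 2 + 2 + 3 + 4 + 3 + 0 + 2 + 4 = 25
  Khan: 0 + 1 + 3 + 2 + 5 + 4 + 3 + 4 + 1 = 23
  Fong: 3 + 0 + 0 + 5 + 0 + 0 + 2 + 3 + 3 = 16
  Erikson: 1 + 5 + 5 + 1 + 1 + 5 + 1 + 5 + 2 = 26
Ito has the highest total.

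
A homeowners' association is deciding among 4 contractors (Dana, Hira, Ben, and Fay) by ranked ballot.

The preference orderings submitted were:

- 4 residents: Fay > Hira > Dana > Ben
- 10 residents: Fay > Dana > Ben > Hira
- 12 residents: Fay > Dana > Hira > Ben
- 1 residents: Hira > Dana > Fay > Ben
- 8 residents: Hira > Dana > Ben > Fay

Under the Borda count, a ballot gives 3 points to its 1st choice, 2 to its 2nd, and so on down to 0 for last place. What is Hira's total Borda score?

Borda scores:
  Dana: 4·1 + 10·2 + 12·2 + 2 + 8·2 = 66
  Hira: 4·2 + 10·0 + 12·1 + 3 + 8·3 = 47
  Ben: 4·0 + 10·1 + 12·0 + 0 + 8·1 = 18
  Fay: 4·3 + 10·3 + 12·3 + 1 + 8·0 = 79

47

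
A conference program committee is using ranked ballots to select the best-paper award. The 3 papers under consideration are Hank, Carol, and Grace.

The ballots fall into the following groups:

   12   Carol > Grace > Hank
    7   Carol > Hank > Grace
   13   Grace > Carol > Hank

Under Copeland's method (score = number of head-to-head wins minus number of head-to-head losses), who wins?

Carol

Pairwise results:
  Hank vs Carol: Carol wins 32–0.
  Hank vs Grace: Grace wins 25–7.
  Carol vs Grace: Carol wins 19–13.
Copeland scores (wins − losses):
  Hank: 0 − 2 = -2
  Carol: 2 − 0 = 2
  Grace: 1 − 1 = 0
Carol has the best Copeland score.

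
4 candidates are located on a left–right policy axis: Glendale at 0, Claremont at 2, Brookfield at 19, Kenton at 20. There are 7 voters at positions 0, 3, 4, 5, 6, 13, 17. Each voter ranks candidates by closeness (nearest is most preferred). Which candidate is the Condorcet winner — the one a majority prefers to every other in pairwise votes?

With single-peaked preferences on a line, the Condorcet winner is the candidate closest to the median voter.
The median voter (position 5) is closest to Claremont at 2.
Check: Claremont vs Brookfield — voters closer to Claremont: 5 of 7.

Claremont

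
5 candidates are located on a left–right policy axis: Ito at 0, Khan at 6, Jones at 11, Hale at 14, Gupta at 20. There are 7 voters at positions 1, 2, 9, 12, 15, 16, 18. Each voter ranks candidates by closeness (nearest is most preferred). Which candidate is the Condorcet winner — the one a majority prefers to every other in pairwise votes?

With single-peaked preferences on a line, the Condorcet winner is the candidate closest to the median voter.
The median voter (position 12) is closest to Jones at 11.
Check: Jones vs Gupta — voters closer to Jones: 5 of 7.

Jones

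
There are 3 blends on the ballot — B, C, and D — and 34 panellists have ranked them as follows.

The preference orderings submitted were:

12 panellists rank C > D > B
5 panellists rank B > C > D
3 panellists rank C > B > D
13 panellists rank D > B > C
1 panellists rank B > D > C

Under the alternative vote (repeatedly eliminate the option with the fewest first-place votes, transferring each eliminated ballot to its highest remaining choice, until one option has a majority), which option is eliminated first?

B

Round 1: C 15, D 13, B 6. B has the fewest and is eliminated.
Round 2: C 20, D 14. C has a majority.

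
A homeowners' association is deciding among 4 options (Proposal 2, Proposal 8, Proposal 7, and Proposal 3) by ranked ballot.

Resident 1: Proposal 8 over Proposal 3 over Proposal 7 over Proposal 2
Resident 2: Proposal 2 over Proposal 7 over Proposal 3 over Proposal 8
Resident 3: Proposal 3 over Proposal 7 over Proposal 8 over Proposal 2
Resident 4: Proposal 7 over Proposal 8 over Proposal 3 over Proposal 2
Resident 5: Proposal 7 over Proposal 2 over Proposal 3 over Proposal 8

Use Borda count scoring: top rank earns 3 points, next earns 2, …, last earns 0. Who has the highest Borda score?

Proposal 7

Borda scores:
  Proposal 2: 0 + 3 + 0 + 0 + 2 = 5
  Proposal 8: 3 + 0 + 1 + 2 + 0 = 6
  Proposal 7: 1 + 2 + 2 + 3 + 3 = 11
  Proposal 3: 2 + 1 + 3 + 1 + 1 = 8
Proposal 7 has the highest total.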